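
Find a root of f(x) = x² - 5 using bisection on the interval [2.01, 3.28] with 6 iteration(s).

f(x) = x² - 5
Initial interval: [2.01, 3.28]

Iteration 1:
  c_1 = (2.010000 + 3.280000)/2 = 2.645000
  f(c_1) = f(2.645000) = 1.996025
  f(a) × f(c) < 0, new interval: [2.010000, 2.645000]
Iteration 2:
  c_2 = (2.010000 + 2.645000)/2 = 2.327500
  f(c_2) = f(2.327500) = 0.417256
  f(a) × f(c) < 0, new interval: [2.010000, 2.327500]
Iteration 3:
  c_3 = (2.010000 + 2.327500)/2 = 2.168750
  f(c_3) = f(2.168750) = -0.296523
  f(a) × f(c) ≥ 0, new interval: [2.168750, 2.327500]
Iteration 4:
  c_4 = (2.168750 + 2.327500)/2 = 2.248125
  f(c_4) = f(2.248125) = 0.054066
  f(a) × f(c) < 0, new interval: [2.168750, 2.248125]
Iteration 5:
  c_5 = (2.168750 + 2.248125)/2 = 2.208437
  f(c_5) = f(2.208437) = -0.122804
  f(a) × f(c) ≥ 0, new interval: [2.208437, 2.248125]
Iteration 6:
  c_6 = (2.208437 + 2.248125)/2 = 2.228281
  f(c_6) = f(2.228281) = -0.034763
  f(a) × f(c) ≥ 0, new interval: [2.228281, 2.248125]

After 6 iteration(s), the approximation is c_6 = 2.228281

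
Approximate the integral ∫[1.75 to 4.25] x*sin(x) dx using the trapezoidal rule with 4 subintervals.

f(x) = x*sin(x)
a = 1.75, b = 4.25, n = 4
h = (b - a)/n = 0.625000

Trapezoidal rule: (h/2)[f(x₀) + 2f(x₁) + 2f(x₂) + ... + f(xₙ)]

x_0 = 1.7500, f(x_0) = 1.721975, coefficient = 1
x_1 = 2.3750, f(x_1) = 1.647502, coefficient = 2
x_2 = 3.0000, f(x_2) = 0.423360, coefficient = 2
x_3 = 3.6250, f(x_3) = -1.684896, coefficient = 2
x_4 = 4.2500, f(x_4) = -3.803705, coefficient = 1

I ≈ (0.625000/2) × -1.309797 = -0.409311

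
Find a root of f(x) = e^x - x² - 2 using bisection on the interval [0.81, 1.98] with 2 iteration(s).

f(x) = e^x - x² - 2
Initial interval: [0.81, 1.98]

Iteration 1:
  c_1 = (0.810000 + 1.980000)/2 = 1.395000
  f(c_1) = f(1.395000) = 0.088950
  f(a) × f(c) < 0, new interval: [0.810000, 1.395000]
Iteration 2:
  c_2 = (0.810000 + 1.395000)/2 = 1.102500
  f(c_2) = f(1.102500) = -0.203820
  f(a) × f(c) ≥ 0, new interval: [1.102500, 1.395000]

After 2 iteration(s), the approximation is c_2 = 1.102500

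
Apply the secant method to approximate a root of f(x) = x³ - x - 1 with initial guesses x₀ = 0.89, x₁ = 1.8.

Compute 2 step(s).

f(x) = x³ - x - 1
x₀ = 0.89, x₁ = 1.8

Secant formula: x_{n+1} = x_n - f(x_n)(x_n - x_{n-1})/(f(x_n) - f(x_{n-1}))

Iteration 1:
  f(0.890000) = -1.185031
  f(1.800000) = 3.032000
  x_2 = 1.800000 - 3.032000×(1.800000 - 0.890000)/(3.032000 - (-1.185031))
       = 1.145720
Iteration 2:
  f(1.800000) = 3.032000
  f(1.145720) = -0.641763
  x_3 = 1.145720 - (-0.641763)×(1.145720 - 1.800000)/(-0.641763 - 3.032000)
       = 1.260015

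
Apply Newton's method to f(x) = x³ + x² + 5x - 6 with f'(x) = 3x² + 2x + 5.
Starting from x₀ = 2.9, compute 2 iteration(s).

f(x) = x³ + x² + 5x - 6
f'(x) = 3x² + 2x + 5
x₀ = 2.9

Newton-Raphson formula: x_{n+1} = x_n - f(x_n)/f'(x_n)

Iteration 1:
  f(2.900000) = 41.299000
  f'(2.900000) = 36.030000
  x_1 = 2.900000 - 41.299000/36.030000 = 1.753761
Iteration 2:
  f(1.753761) = 11.238482
  f'(1.753761) = 17.734552
  x_2 = 1.753761 - 11.238482/17.734552 = 1.120055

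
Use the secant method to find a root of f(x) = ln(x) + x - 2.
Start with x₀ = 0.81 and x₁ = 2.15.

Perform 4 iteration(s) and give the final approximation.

f(x) = ln(x) + x - 2
x₀ = 0.81, x₁ = 2.15

Secant formula: x_{n+1} = x_n - f(x_n)(x_n - x_{n-1})/(f(x_n) - f(x_{n-1}))

Iteration 1:
  f(0.810000) = -1.400721
  f(2.150000) = 0.915468
  x_2 = 2.150000 - 0.915468×(2.150000 - 0.810000)/(0.915468 - (-1.400721))
       = 1.620368
Iteration 2:
  f(2.150000) = 0.915468
  f(1.620368) = 0.103022
  x_3 = 1.620368 - 0.103022×(1.620368 - 2.150000)/(0.103022 - 0.915468)
       = 1.553209
Iteration 3:
  f(1.620368) = 0.103022
  f(1.553209) = -0.006468
  x_4 = 1.553209 - (-0.006468)×(1.553209 - 1.620368)/(-0.006468 - 0.103022)
       = 1.557176
Iteration 4:
  f(1.553209) = -0.006468
  f(1.557176) = 0.000050
  x_5 = 1.557176 - 0.000050×(1.557176 - 1.553209)/(0.000050 - (-0.006468))
       = 1.557146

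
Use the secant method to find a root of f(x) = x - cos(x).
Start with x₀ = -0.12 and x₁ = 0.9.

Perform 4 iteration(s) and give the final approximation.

f(x) = x - cos(x)
x₀ = -0.12, x₁ = 0.9

Secant formula: x_{n+1} = x_n - f(x_n)(x_n - x_{n-1})/(f(x_n) - f(x_{n-1}))

Iteration 1:
  f(-0.120000) = -1.112809
  f(0.900000) = 0.278390
  x_2 = 0.900000 - 0.278390×(0.900000 - (-0.120000))/(0.278390 - (-1.112809))
       = 0.695890
Iteration 2:
  f(0.900000) = 0.278390
  f(0.695890) = -0.071594
  x_3 = 0.695890 - (-0.071594)×(0.695890 - 0.900000)/(-0.071594 - 0.278390)
       = 0.737643
Iteration 3:
  f(0.695890) = -0.071594
  f(0.737643) = -0.002412
  x_4 = 0.737643 - (-0.002412)×(0.737643 - 0.695890)/(-0.002412 - (-0.071594))
       = 0.739099
Iteration 4:
  f(0.737643) = -0.002412
  f(0.739099) = 0.000024
  x_5 = 0.739099 - 0.000024×(0.739099 - 0.737643)/(0.000024 - (-0.002412))
       = 0.739085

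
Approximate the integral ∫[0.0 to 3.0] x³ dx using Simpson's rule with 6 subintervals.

f(x) = x³
a = 0.0, b = 3.0, n = 6
h = (b - a)/n = 0.500000

Simpson's rule: (h/3)[f(x₀) + 4f(x₁) + 2f(x₂) + ... + f(xₙ)]

x_0 = 0.0000, f(x_0) = 0.000000, coefficient = 1
x_1 = 0.5000, f(x_1) = 0.125000, coefficient = 4
x_2 = 1.0000, f(x_2) = 1.000000, coefficient = 2
x_3 = 1.5000, f(x_3) = 3.375000, coefficient = 4
x_4 = 2.0000, f(x_4) = 8.000000, coefficient = 2
x_5 = 2.5000, f(x_5) = 15.625000, coefficient = 4
x_6 = 3.0000, f(x_6) = 27.000000, coefficient = 1

I ≈ (0.500000/3) × 121.500000 = 20.250000
Exact value: 20.250000
Error: 0.000000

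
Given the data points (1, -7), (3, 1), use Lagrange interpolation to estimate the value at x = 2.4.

Lagrange interpolation formula:
P(x) = Σ yᵢ × Lᵢ(x)
where Lᵢ(x) = Π_{j≠i} (x - xⱼ)/(xᵢ - xⱼ)

L_0(2.4) = (2.4 - 3)/(1 - 3) = 0.300000
L_1(2.4) = (2.4 - 1)/(3 - 1) = 0.700000

P(2.4) = (-7)×L_0(2.4) + 1×L_1(2.4)
P(2.4) = -1.400000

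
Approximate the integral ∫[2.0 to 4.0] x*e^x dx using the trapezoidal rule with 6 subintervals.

f(x) = x*e^x
a = 2.0, b = 4.0, n = 6
h = (b - a)/n = 0.333333

Trapezoidal rule: (h/2)[f(x₀) + 2f(x₁) + 2f(x₂) + ... + f(xₙ)]

x_0 = 2.0000, f(x_0) = 14.778112, coefficient = 1
x_1 = 2.3333, f(x_1) = 24.061937, coefficient = 2
x_2 = 2.6667, f(x_2) = 38.378443, coefficient = 2
x_3 = 3.0000, f(x_3) = 60.256611, coefficient = 2
x_4 = 3.3333, f(x_4) = 93.438750, coefficient = 2
x_5 = 3.6667, f(x_5) = 143.444708, coefficient = 2
x_6 = 4.0000, f(x_6) = 218.392600, coefficient = 1

I ≈ (0.333333/2) × 952.331608 = 158.721935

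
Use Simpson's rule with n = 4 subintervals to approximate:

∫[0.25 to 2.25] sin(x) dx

f(x) = sin(x)
a = 0.25, b = 2.25, n = 4
h = (b - a)/n = 0.500000

Simpson's rule: (h/3)[f(x₀) + 4f(x₁) + 2f(x₂) + ... + f(xₙ)]

x_0 = 0.2500, f(x_0) = 0.247404, coefficient = 1
x_1 = 0.7500, f(x_1) = 0.681639, coefficient = 4
x_2 = 1.2500, f(x_2) = 0.948985, coefficient = 2
x_3 = 1.7500, f(x_3) = 0.983986, coefficient = 4
x_4 = 2.2500, f(x_4) = 0.778073, coefficient = 1

I ≈ (0.500000/3) × 9.585945 = 1.597658
Exact value: 1.597086
Error: 0.000571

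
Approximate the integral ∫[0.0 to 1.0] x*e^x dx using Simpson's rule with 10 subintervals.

f(x) = x*e^x
a = 0.0, b = 1.0, n = 10
h = (b - a)/n = 0.100000

Simpson's rule: (h/3)[f(x₀) + 4f(x₁) + 2f(x₂) + ... + f(xₙ)]

x_0 = 0.0000, f(x_0) = 0.000000, coefficient = 1
x_1 = 0.1000, f(x_1) = 0.110517, coefficient = 4
x_2 = 0.2000, f(x_2) = 0.244281, coefficient = 2
x_3 = 0.3000, f(x_3) = 0.404958, coefficient = 4
x_4 = 0.4000, f(x_4) = 0.596730, coefficient = 2
x_5 = 0.5000, f(x_5) = 0.824361, coefficient = 4
x_6 = 0.6000, f(x_6) = 1.093271, coefficient = 2
x_7 = 0.7000, f(x_7) = 1.409627, coefficient = 4
x_8 = 0.8000, f(x_8) = 1.780433, coefficient = 2
x_9 = 0.9000, f(x_9) = 2.213643, coefficient = 4
x_10 = 1.0000, f(x_10) = 2.718282, coefficient = 1

I ≈ (0.100000/3) × 30.000131 = 1.000004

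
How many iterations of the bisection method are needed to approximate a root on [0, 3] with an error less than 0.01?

We need (b-a)/2^n ≤ 0.01
(3 - 0)/2^n ≤ 0.01
3/2^n ≤ 0.01
2^n ≥ 300
n ≥ log₂(300) = 8.23
n ≥ 9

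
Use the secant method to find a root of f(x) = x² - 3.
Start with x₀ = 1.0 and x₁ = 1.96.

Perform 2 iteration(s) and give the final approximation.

f(x) = x² - 3
x₀ = 1.0, x₁ = 1.96

Secant formula: x_{n+1} = x_n - f(x_n)(x_n - x_{n-1})/(f(x_n) - f(x_{n-1}))

Iteration 1:
  f(1.000000) = -2.000000
  f(1.960000) = 0.841600
  x_2 = 1.960000 - 0.841600×(1.960000 - 1.000000)/(0.841600 - (-2.000000))
       = 1.675676
Iteration 2:
  f(1.960000) = 0.841600
  f(1.675676) = -0.192111
  x_3 = 1.675676 - (-0.192111)×(1.675676 - 1.960000)/(-0.192111 - 0.841600)
       = 1.728516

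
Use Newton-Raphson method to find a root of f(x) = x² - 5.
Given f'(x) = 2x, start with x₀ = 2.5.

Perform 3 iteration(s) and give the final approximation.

f(x) = x² - 5
f'(x) = 2x
x₀ = 2.5

Newton-Raphson formula: x_{n+1} = x_n - f(x_n)/f'(x_n)

Iteration 1:
  f(2.500000) = 1.250000
  f'(2.500000) = 5.000000
  x_1 = 2.500000 - 1.250000/5.000000 = 2.250000
Iteration 2:
  f(2.250000) = 0.062500
  f'(2.250000) = 4.500000
  x_2 = 2.250000 - 0.062500/4.500000 = 2.236111
Iteration 3:
  f(2.236111) = 0.000193
  f'(2.236111) = 4.472222
  x_3 = 2.236111 - 0.000193/4.472222 = 2.236068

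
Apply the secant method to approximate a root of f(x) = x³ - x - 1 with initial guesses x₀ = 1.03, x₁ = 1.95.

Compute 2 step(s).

f(x) = x³ - x - 1
x₀ = 1.03, x₁ = 1.95

Secant formula: x_{n+1} = x_n - f(x_n)(x_n - x_{n-1})/(f(x_n) - f(x_{n-1}))

Iteration 1:
  f(1.030000) = -0.937273
  f(1.950000) = 4.464875
  x_2 = 1.950000 - 4.464875×(1.950000 - 1.030000)/(4.464875 - (-0.937273))
       = 1.189620
Iteration 2:
  f(1.950000) = 4.464875
  f(1.189620) = -0.506075
  x_3 = 1.189620 - (-0.506075)×(1.189620 - 1.950000)/(-0.506075 - 4.464875)
       = 1.267032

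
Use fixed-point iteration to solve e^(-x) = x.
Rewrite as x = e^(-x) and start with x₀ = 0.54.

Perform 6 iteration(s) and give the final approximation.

Equation: e^(-x) = x
Fixed-point form: x = e^(-x)
x₀ = 0.54

x_1 = g(0.540000) = 0.582748
x_2 = g(0.582748) = 0.558362
x_3 = g(0.558362) = 0.572146
x_4 = g(0.572146) = 0.564313
x_5 = g(0.564313) = 0.568751
x_6 = g(0.568751) = 0.566232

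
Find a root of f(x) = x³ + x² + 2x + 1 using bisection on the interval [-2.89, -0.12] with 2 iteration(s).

f(x) = x³ + x² + 2x + 1
Initial interval: [-2.89, -0.12]

Iteration 1:
  c_1 = (-2.890000 + (-0.120000))/2 = -1.505000
  f(c_1) = f(-1.505000) = -3.153838
  f(a) × f(c) ≥ 0, new interval: [-1.505000, -0.120000]
Iteration 2:
  c_2 = (-1.505000 + (-0.120000))/2 = -0.812500
  f(c_2) = f(-0.812500) = -0.501221
  f(a) × f(c) ≥ 0, new interval: [-0.812500, -0.120000]

After 2 iteration(s), the approximation is c_2 = -0.812500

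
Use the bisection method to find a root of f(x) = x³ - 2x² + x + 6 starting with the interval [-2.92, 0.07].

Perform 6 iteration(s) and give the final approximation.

f(x) = x³ - 2x² + x + 6
Initial interval: [-2.92, 0.07]

Iteration 1:
  c_1 = (-2.920000 + 0.070000)/2 = -1.425000
  f(c_1) = f(-1.425000) = -2.379891
  f(a) × f(c) ≥ 0, new interval: [-1.425000, 0.070000]
Iteration 2:
  c_2 = (-1.425000 + 0.070000)/2 = -0.677500
  f(c_2) = f(-0.677500) = 4.093511
  f(a) × f(c) < 0, new interval: [-1.425000, -0.677500]
Iteration 3:
  c_3 = (-1.425000 + (-0.677500))/2 = -1.051250
  f(c_3) = f(-1.051250) = 1.576733
  f(a) × f(c) < 0, new interval: [-1.425000, -1.051250]
Iteration 4:
  c_4 = (-1.425000 + (-1.051250))/2 = -1.238125
  f(c_4) = f(-1.238125) = -0.202020
  f(a) × f(c) ≥ 0, new interval: [-1.238125, -1.051250]
Iteration 5:
  c_5 = (-1.238125 + (-1.051250))/2 = -1.144688
  f(c_5) = f(-1.144688) = 0.734799
  f(a) × f(c) < 0, new interval: [-1.238125, -1.144688]
Iteration 6:
  c_6 = (-1.238125 + (-1.144688))/2 = -1.191406
  f(c_6) = f(-1.191406) = 0.278556
  f(a) × f(c) < 0, new interval: [-1.238125, -1.191406]

After 6 iteration(s), the approximation is c_6 = -1.191406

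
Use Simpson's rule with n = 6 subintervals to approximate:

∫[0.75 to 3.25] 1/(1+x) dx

f(x) = 1/(1+x)
a = 0.75, b = 3.25, n = 6
h = (b - a)/n = 0.416667

Simpson's rule: (h/3)[f(x₀) + 4f(x₁) + 2f(x₂) + ... + f(xₙ)]

x_0 = 0.7500, f(x_0) = 0.571429, coefficient = 1
x_1 = 1.1667, f(x_1) = 0.461538, coefficient = 4
x_2 = 1.5833, f(x_2) = 0.387097, coefficient = 2
x_3 = 2.0000, f(x_3) = 0.333333, coefficient = 4
x_4 = 2.4167, f(x_4) = 0.292683, coefficient = 2
x_5 = 2.8333, f(x_5) = 0.260870, coefficient = 4
x_6 = 3.2500, f(x_6) = 0.235294, coefficient = 1

I ≈ (0.416667/3) × 6.389248 = 0.887395
Exact value: 0.887303
Error: 0.000092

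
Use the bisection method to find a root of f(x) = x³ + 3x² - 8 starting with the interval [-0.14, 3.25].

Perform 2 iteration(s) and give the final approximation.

f(x) = x³ + 3x² - 8
Initial interval: [-0.14, 3.25]

Iteration 1:
  c_1 = (-0.140000 + 3.250000)/2 = 1.555000
  f(c_1) = f(1.555000) = 3.014104
  f(a) × f(c) < 0, new interval: [-0.140000, 1.555000]
Iteration 2:
  c_2 = (-0.140000 + 1.555000)/2 = 0.707500
  f(c_2) = f(0.707500) = -6.144188
  f(a) × f(c) ≥ 0, new interval: [0.707500, 1.555000]

After 2 iteration(s), the approximation is c_2 = 0.707500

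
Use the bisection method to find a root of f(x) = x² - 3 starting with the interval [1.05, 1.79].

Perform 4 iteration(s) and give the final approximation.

f(x) = x² - 3
Initial interval: [1.05, 1.79]

Iteration 1:
  c_1 = (1.050000 + 1.790000)/2 = 1.420000
  f(c_1) = f(1.420000) = -0.983600
  f(a) × f(c) ≥ 0, new interval: [1.420000, 1.790000]
Iteration 2:
  c_2 = (1.420000 + 1.790000)/2 = 1.605000
  f(c_2) = f(1.605000) = -0.423975
  f(a) × f(c) ≥ 0, new interval: [1.605000, 1.790000]
Iteration 3:
  c_3 = (1.605000 + 1.790000)/2 = 1.697500
  f(c_3) = f(1.697500) = -0.118494
  f(a) × f(c) ≥ 0, new interval: [1.697500, 1.790000]
Iteration 4:
  c_4 = (1.697500 + 1.790000)/2 = 1.743750
  f(c_4) = f(1.743750) = 0.040664
  f(a) × f(c) < 0, new interval: [1.697500, 1.743750]

After 4 iteration(s), the approximation is c_4 = 1.743750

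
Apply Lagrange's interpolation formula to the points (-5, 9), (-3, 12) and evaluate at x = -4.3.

Lagrange interpolation formula:
P(x) = Σ yᵢ × Lᵢ(x)
where Lᵢ(x) = Π_{j≠i} (x - xⱼ)/(xᵢ - xⱼ)

L_0(-4.3) = (-4.3 - (-3))/(-5 - (-3)) = 0.650000
L_1(-4.3) = (-4.3 - (-5))/(-3 - (-5)) = 0.350000

P(-4.3) = 9×L_0(-4.3) + 12×L_1(-4.3)
P(-4.3) = 10.050000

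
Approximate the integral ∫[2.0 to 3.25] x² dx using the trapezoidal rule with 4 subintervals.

f(x) = x²
a = 2.0, b = 3.25, n = 4
h = (b - a)/n = 0.312500

Trapezoidal rule: (h/2)[f(x₀) + 2f(x₁) + 2f(x₂) + ... + f(xₙ)]

x_0 = 2.0000, f(x_0) = 4.000000, coefficient = 1
x_1 = 2.3125, f(x_1) = 5.347656, coefficient = 2
x_2 = 2.6250, f(x_2) = 6.890625, coefficient = 2
x_3 = 2.9375, f(x_3) = 8.628906, coefficient = 2
x_4 = 3.2500, f(x_4) = 10.562500, coefficient = 1

I ≈ (0.312500/2) × 56.296875 = 8.796387
Exact value: 8.776042
Error: 0.020345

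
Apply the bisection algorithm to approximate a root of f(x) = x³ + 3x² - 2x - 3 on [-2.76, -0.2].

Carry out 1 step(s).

f(x) = x³ + 3x² - 2x - 3
Initial interval: [-2.76, -0.2]

Iteration 1:
  c_1 = (-2.760000 + (-0.200000))/2 = -1.480000
  f(c_1) = f(-1.480000) = 3.289408
  f(a) × f(c) ≥ 0, new interval: [-1.480000, -0.200000]

After 1 iteration(s), the approximation is c_1 = -1.480000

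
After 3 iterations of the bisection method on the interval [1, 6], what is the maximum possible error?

Bisection error bound: |error| ≤ (b-a)/2^n
|error| ≤ (6 - 1)/2^3 = 5/2^3
|error| ≤ 0.6250000000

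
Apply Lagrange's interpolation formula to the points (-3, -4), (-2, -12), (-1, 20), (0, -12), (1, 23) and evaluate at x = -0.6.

Lagrange interpolation formula:
P(x) = Σ yᵢ × Lᵢ(x)
where Lᵢ(x) = Π_{j≠i} (x - xⱼ)/(xᵢ - xⱼ)

L_0(-0.6) = (-0.6 - (-2))/(-3 - (-2)) × (-0.6 - (-1))/(-3 - (-1)) × (-0.6 - 0)/(-3 - 0) × (-0.6 - 1)/(-3 - 1) = 0.022400
L_1(-0.6) = (-0.6 - (-3))/(-2 - (-3)) × (-0.6 - (-1))/(-2 - (-1)) × (-0.6 - 0)/(-2 - 0) × (-0.6 - 1)/(-2 - 1) = -0.153600
L_2(-0.6) = (-0.6 - (-3))/(-1 - (-3)) × (-0.6 - (-2))/(-1 - (-2)) × (-0.6 - 0)/(-1 - 0) × (-0.6 - 1)/(-1 - 1) = 0.806400
L_3(-0.6) = (-0.6 - (-3))/(0 - (-3)) × (-0.6 - (-2))/(0 - (-2)) × (-0.6 - (-1))/(0 - (-1)) × (-0.6 - 1)/(0 - 1) = 0.358400
L_4(-0.6) = (-0.6 - (-3))/(1 - (-3)) × (-0.6 - (-2))/(1 - (-2)) × (-0.6 - (-1))/(1 - (-1)) × (-0.6 - 0)/(1 - 0) = -0.033600

P(-0.6) = (-4)×L_0(-0.6) + (-12)×L_1(-0.6) + 20×L_2(-0.6) + (-12)×L_3(-0.6) + 23×L_4(-0.6)
P(-0.6) = 12.808000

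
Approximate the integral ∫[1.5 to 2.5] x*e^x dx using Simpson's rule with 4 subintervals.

f(x) = x*e^x
a = 1.5, b = 2.5, n = 4
h = (b - a)/n = 0.250000

Simpson's rule: (h/3)[f(x₀) + 4f(x₁) + 2f(x₂) + ... + f(xₙ)]

x_0 = 1.5000, f(x_0) = 6.722534, coefficient = 1
x_1 = 1.7500, f(x_1) = 10.070555, coefficient = 4
x_2 = 2.0000, f(x_2) = 14.778112, coefficient = 2
x_3 = 2.2500, f(x_3) = 21.347406, coefficient = 4
x_4 = 2.5000, f(x_4) = 30.456235, coefficient = 1

I ≈ (0.250000/3) × 192.406834 = 16.033903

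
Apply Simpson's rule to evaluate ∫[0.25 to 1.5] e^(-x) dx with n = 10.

f(x) = e^(-x)
a = 0.25, b = 1.5, n = 10
h = (b - a)/n = 0.125000

Simpson's rule: (h/3)[f(x₀) + 4f(x₁) + 2f(x₂) + ... + f(xₙ)]

x_0 = 0.2500, f(x_0) = 0.778801, coefficient = 1
x_1 = 0.3750, f(x_1) = 0.687289, coefficient = 4
x_2 = 0.5000, f(x_2) = 0.606531, coefficient = 2
x_3 = 0.6250, f(x_3) = 0.535261, coefficient = 4
x_4 = 0.7500, f(x_4) = 0.472367, coefficient = 2
x_5 = 0.8750, f(x_5) = 0.416862, coefficient = 4
x_6 = 1.0000, f(x_6) = 0.367879, coefficient = 2
x_7 = 1.1250, f(x_7) = 0.324652, coefficient = 4
x_8 = 1.2500, f(x_8) = 0.286505, coefficient = 2
x_9 = 1.3750, f(x_9) = 0.252840, coefficient = 4
x_10 = 1.5000, f(x_10) = 0.223130, coefficient = 1

I ≈ (0.125000/3) × 13.336113 = 0.555671
Exact value: 0.555671
Error: 0.000001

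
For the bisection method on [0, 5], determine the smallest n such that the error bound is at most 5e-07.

We need (b-a)/2^n ≤ 5e-07
(5 - 0)/2^n ≤ 5e-07
5/2^n ≤ 5e-07
2^n ≥ 10000000
n ≥ log₂(10000000) = 23.25
n ≥ 24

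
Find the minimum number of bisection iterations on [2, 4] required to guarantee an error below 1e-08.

We need (b-a)/2^n ≤ 1e-08
(4 - 2)/2^n ≤ 1e-08
2/2^n ≤ 1e-08
2^n ≥ 200000000
n ≥ log₂(200000000) = 27.58
n ≥ 28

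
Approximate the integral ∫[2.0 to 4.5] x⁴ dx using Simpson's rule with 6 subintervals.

f(x) = x⁴
a = 2.0, b = 4.5, n = 6
h = (b - a)/n = 0.416667

Simpson's rule: (h/3)[f(x₀) + 4f(x₁) + 2f(x₂) + ... + f(xₙ)]

x_0 = 2.0000, f(x_0) = 16.000000, coefficient = 1
x_1 = 2.4167, f(x_1) = 34.108845, coefficient = 4
x_2 = 2.8333, f(x_2) = 64.445216, coefficient = 2
x_3 = 3.2500, f(x_3) = 111.566406, coefficient = 4
x_4 = 3.6667, f(x_4) = 180.753086, coefficient = 2
x_5 = 4.0833, f(x_5) = 278.009307, coefficient = 4
x_6 = 4.5000, f(x_6) = 410.062500, coefficient = 1

I ≈ (0.416667/3) × 2611.197338 = 362.666297
Exact value: 362.656250
Error: 0.010047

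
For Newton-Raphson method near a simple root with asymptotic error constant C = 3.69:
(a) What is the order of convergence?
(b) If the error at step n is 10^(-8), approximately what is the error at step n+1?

(a) Newton-Raphson has quadratic (order 2) convergence near simple roots.
    This means |e_{n+1}| ≈ C|e_n|².

(b) With |e_n| = 10^(-8) and C = 3.69:
    |e_{n+1}| ≈ 3.69 × (10^(-8))² = 3.69 × 10^(-16)

(a) 2 (quadratic); (b) |e_{n+1}| ≈ 3.690e-16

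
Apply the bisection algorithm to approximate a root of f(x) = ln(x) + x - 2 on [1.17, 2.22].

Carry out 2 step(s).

f(x) = ln(x) + x - 2
Initial interval: [1.17, 2.22]

Iteration 1:
  c_1 = (1.170000 + 2.220000)/2 = 1.695000
  f(c_1) = f(1.695000) = 0.222683
  f(a) × f(c) < 0, new interval: [1.170000, 1.695000]
Iteration 2:
  c_2 = (1.170000 + 1.695000)/2 = 1.432500
  f(c_2) = f(1.432500) = -0.208079
  f(a) × f(c) ≥ 0, new interval: [1.432500, 1.695000]

After 2 iteration(s), the approximation is c_2 = 1.432500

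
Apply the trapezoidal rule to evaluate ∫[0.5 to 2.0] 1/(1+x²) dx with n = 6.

f(x) = 1/(1+x²)
a = 0.5, b = 2.0, n = 6
h = (b - a)/n = 0.250000

Trapezoidal rule: (h/2)[f(x₀) + 2f(x₁) + 2f(x₂) + ... + f(xₙ)]

x_0 = 0.5000, f(x_0) = 0.800000, coefficient = 1
x_1 = 0.7500, f(x_1) = 0.640000, coefficient = 2
x_2 = 1.0000, f(x_2) = 0.500000, coefficient = 2
x_3 = 1.2500, f(x_3) = 0.390244, coefficient = 2
x_4 = 1.5000, f(x_4) = 0.307692, coefficient = 2
x_5 = 1.7500, f(x_5) = 0.246154, coefficient = 2
x_6 = 2.0000, f(x_6) = 0.200000, coefficient = 1

I ≈ (0.250000/2) × 5.168180 = 0.646023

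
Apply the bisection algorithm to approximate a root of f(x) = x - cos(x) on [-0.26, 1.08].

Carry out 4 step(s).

f(x) = x - cos(x)
Initial interval: [-0.26, 1.08]

Iteration 1:
  c_1 = (-0.260000 + 1.080000)/2 = 0.410000
  f(c_1) = f(0.410000) = -0.507121
  f(a) × f(c) ≥ 0, new interval: [0.410000, 1.080000]
Iteration 2:
  c_2 = (0.410000 + 1.080000)/2 = 0.745000
  f(c_2) = f(0.745000) = 0.009912
  f(a) × f(c) < 0, new interval: [0.410000, 0.745000]
Iteration 3:
  c_3 = (0.410000 + 0.745000)/2 = 0.577500
  f(c_3) = f(0.577500) = -0.260330
  f(a) × f(c) ≥ 0, new interval: [0.577500, 0.745000]
Iteration 4:
  c_4 = (0.577500 + 0.745000)/2 = 0.661250
  f(c_4) = f(0.661250) = -0.127975
  f(a) × f(c) ≥ 0, new interval: [0.661250, 0.745000]

After 4 iteration(s), the approximation is c_4 = 0.661250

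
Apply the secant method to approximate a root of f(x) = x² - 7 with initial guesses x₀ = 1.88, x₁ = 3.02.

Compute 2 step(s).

f(x) = x² - 7
x₀ = 1.88, x₁ = 3.02

Secant formula: x_{n+1} = x_n - f(x_n)(x_n - x_{n-1})/(f(x_n) - f(x_{n-1}))

Iteration 1:
  f(1.880000) = -3.465600
  f(3.020000) = 2.120400
  x_2 = 3.020000 - 2.120400×(3.020000 - 1.880000)/(2.120400 - (-3.465600))
       = 2.587265
Iteration 2:
  f(3.020000) = 2.120400
  f(2.587265) = -0.306058
  x_3 = 2.587265 - (-0.306058)×(2.587265 - 3.020000)/(-0.306058 - 2.120400)
       = 2.641848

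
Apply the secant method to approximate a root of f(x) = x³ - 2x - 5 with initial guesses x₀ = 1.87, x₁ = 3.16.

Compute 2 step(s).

f(x) = x³ - 2x - 5
x₀ = 1.87, x₁ = 3.16

Secant formula: x_{n+1} = x_n - f(x_n)(x_n - x_{n-1})/(f(x_n) - f(x_{n-1}))

Iteration 1:
  f(1.870000) = -2.200797
  f(3.160000) = 20.234496
  x_2 = 3.160000 - 20.234496×(3.160000 - 1.870000)/(20.234496 - (-2.200797))
       = 1.996543
Iteration 2:
  f(3.160000) = 20.234496
  f(1.996543) = -1.034499
  x_3 = 1.996543 - (-1.034499)×(1.996543 - 3.160000)/(-1.034499 - 20.234496)
       = 2.053132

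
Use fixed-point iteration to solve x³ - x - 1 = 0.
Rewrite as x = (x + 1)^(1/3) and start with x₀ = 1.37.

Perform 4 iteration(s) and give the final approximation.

Equation: x³ - x - 1 = 0
Fixed-point form: x = (x + 1)^(1/3)
x₀ = 1.37

x_1 = g(1.370000) = 1.333264
x_2 = g(1.333264) = 1.326339
x_3 = g(1.326339) = 1.325026
x_4 = g(1.325026) = 1.324776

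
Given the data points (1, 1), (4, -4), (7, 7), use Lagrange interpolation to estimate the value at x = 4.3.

Lagrange interpolation formula:
P(x) = Σ yᵢ × Lᵢ(x)
where Lᵢ(x) = Π_{j≠i} (x - xⱼ)/(xᵢ - xⱼ)

L_0(4.3) = (4.3 - 4)/(1 - 4) × (4.3 - 7)/(1 - 7) = -0.045000
L_1(4.3) = (4.3 - 1)/(4 - 1) × (4.3 - 7)/(4 - 7) = 0.990000
L_2(4.3) = (4.3 - 1)/(7 - 1) × (4.3 - 4)/(7 - 4) = 0.055000

P(4.3) = 1×L_0(4.3) + (-4)×L_1(4.3) + 7×L_2(4.3)
P(4.3) = -3.620000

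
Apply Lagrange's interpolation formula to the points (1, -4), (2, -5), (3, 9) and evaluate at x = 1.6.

Lagrange interpolation formula:
P(x) = Σ yᵢ × Lᵢ(x)
where Lᵢ(x) = Π_{j≠i} (x - xⱼ)/(xᵢ - xⱼ)

L_0(1.6) = (1.6 - 2)/(1 - 2) × (1.6 - 3)/(1 - 3) = 0.280000
L_1(1.6) = (1.6 - 1)/(2 - 1) × (1.6 - 3)/(2 - 3) = 0.840000
L_2(1.6) = (1.6 - 1)/(3 - 1) × (1.6 - 2)/(3 - 2) = -0.120000

P(1.6) = (-4)×L_0(1.6) + (-5)×L_1(1.6) + 9×L_2(1.6)
P(1.6) = -6.400000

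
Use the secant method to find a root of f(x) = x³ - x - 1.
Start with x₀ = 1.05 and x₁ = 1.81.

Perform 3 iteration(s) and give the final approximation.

f(x) = x³ - x - 1
x₀ = 1.05, x₁ = 1.81

Secant formula: x_{n+1} = x_n - f(x_n)(x_n - x_{n-1})/(f(x_n) - f(x_{n-1}))

Iteration 1:
  f(1.050000) = -0.892375
  f(1.810000) = 3.119741
  x_2 = 1.810000 - 3.119741×(1.810000 - 1.050000)/(3.119741 - (-0.892375))
       = 1.219039
Iteration 2:
  f(1.810000) = 3.119741
  f(1.219039) = -0.407478
  x_3 = 1.219039 - (-0.407478)×(1.219039 - 1.810000)/(-0.407478 - 3.119741)
       = 1.287309
Iteration 3:
  f(1.219039) = -0.407478
  f(1.287309) = -0.154025
  x_4 = 1.287309 - (-0.154025)×(1.287309 - 1.219039)/(-0.154025 - (-0.407478))
       = 1.328798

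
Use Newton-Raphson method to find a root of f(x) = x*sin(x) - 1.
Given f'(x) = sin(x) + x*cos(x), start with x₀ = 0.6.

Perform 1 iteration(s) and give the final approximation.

f(x) = x*sin(x) - 1
f'(x) = sin(x) + x*cos(x)
x₀ = 0.6

Newton-Raphson formula: x_{n+1} = x_n - f(x_n)/f'(x_n)

Iteration 1:
  f(0.600000) = -0.661215
  f'(0.600000) = 1.059844
  x_1 = 0.600000 - (-0.661215)/1.059844 = 1.223879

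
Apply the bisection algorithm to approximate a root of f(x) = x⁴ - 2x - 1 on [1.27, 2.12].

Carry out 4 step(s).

f(x) = x⁴ - 2x - 1
Initial interval: [1.27, 2.12]

Iteration 1:
  c_1 = (1.270000 + 2.120000)/2 = 1.695000
  f(c_1) = f(1.695000) = 3.864273
  f(a) × f(c) < 0, new interval: [1.270000, 1.695000]
Iteration 2:
  c_2 = (1.270000 + 1.695000)/2 = 1.482500
  f(c_2) = f(1.482500) = 0.865352
  f(a) × f(c) < 0, new interval: [1.270000, 1.482500]
Iteration 3:
  c_3 = (1.270000 + 1.482500)/2 = 1.376250
  f(c_3) = f(1.376250) = -0.165021
  f(a) × f(c) ≥ 0, new interval: [1.376250, 1.482500]
Iteration 4:
  c_4 = (1.376250 + 1.482500)/2 = 1.429375
  f(c_4) = f(1.429375) = 0.315560
  f(a) × f(c) < 0, new interval: [1.376250, 1.429375]

After 4 iteration(s), the approximation is c_4 = 1.429375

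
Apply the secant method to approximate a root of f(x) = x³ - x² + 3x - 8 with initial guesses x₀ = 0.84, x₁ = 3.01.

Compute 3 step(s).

f(x) = x³ - x² + 3x - 8
x₀ = 0.84, x₁ = 3.01

Secant formula: x_{n+1} = x_n - f(x_n)(x_n - x_{n-1})/(f(x_n) - f(x_{n-1}))

Iteration 1:
  f(0.840000) = -5.592896
  f(3.010000) = 19.240801
  x_2 = 3.010000 - 19.240801×(3.010000 - 0.840000)/(19.240801 - (-5.592896))
       = 1.328714
Iteration 2:
  f(3.010000) = 19.240801
  f(1.328714) = -3.433518
  x_3 = 1.328714 - (-3.433518)×(1.328714 - 3.010000)/(-3.433518 - 19.240801)
       = 1.583307
Iteration 3:
  f(1.328714) = -3.433518
  f(1.583307) = -1.787806
  x_4 = 1.583307 - (-1.787806)×(1.583307 - 1.328714)/(-1.787806 - (-3.433518))
       = 1.859883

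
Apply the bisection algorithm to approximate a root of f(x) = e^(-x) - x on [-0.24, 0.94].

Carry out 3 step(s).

f(x) = e^(-x) - x
Initial interval: [-0.24, 0.94]

Iteration 1:
  c_1 = (-0.240000 + 0.940000)/2 = 0.350000
  f(c_1) = f(0.350000) = 0.354688
  f(a) × f(c) ≥ 0, new interval: [0.350000, 0.940000]
Iteration 2:
  c_2 = (0.350000 + 0.940000)/2 = 0.645000
  f(c_2) = f(0.645000) = -0.120337
  f(a) × f(c) < 0, new interval: [0.350000, 0.645000]
Iteration 3:
  c_3 = (0.350000 + 0.645000)/2 = 0.497500
  f(c_3) = f(0.497500) = 0.110549
  f(a) × f(c) ≥ 0, new interval: [0.497500, 0.645000]

After 3 iteration(s), the approximation is c_3 = 0.497500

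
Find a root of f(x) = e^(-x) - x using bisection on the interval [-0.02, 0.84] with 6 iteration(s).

f(x) = e^(-x) - x
Initial interval: [-0.02, 0.84]

Iteration 1:
  c_1 = (-0.020000 + 0.840000)/2 = 0.410000
  f(c_1) = f(0.410000) = 0.253650
  f(a) × f(c) ≥ 0, new interval: [0.410000, 0.840000]
Iteration 2:
  c_2 = (0.410000 + 0.840000)/2 = 0.625000
  f(c_2) = f(0.625000) = -0.089739
  f(a) × f(c) < 0, new interval: [0.410000, 0.625000]
Iteration 3:
  c_3 = (0.410000 + 0.625000)/2 = 0.517500
  f(c_3) = f(0.517500) = 0.078509
  f(a) × f(c) ≥ 0, new interval: [0.517500, 0.625000]
Iteration 4:
  c_4 = (0.517500 + 0.625000)/2 = 0.571250
  f(c_4) = f(0.571250) = -0.006431
  f(a) × f(c) < 0, new interval: [0.517500, 0.571250]
Iteration 5:
  c_5 = (0.517500 + 0.571250)/2 = 0.544375
  f(c_5) = f(0.544375) = 0.035829
  f(a) × f(c) ≥ 0, new interval: [0.544375, 0.571250]
Iteration 6:
  c_6 = (0.544375 + 0.571250)/2 = 0.557813
  f(c_6) = f(0.557813) = 0.014647
  f(a) × f(c) ≥ 0, new interval: [0.557813, 0.571250]

After 6 iteration(s), the approximation is c_6 = 0.557813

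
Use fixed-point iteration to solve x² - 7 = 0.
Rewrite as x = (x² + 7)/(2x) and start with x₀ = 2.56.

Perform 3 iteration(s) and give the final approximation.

Equation: x² - 7 = 0
Fixed-point form: x = (x² + 7)/(2x)
x₀ = 2.56

x_1 = g(2.560000) = 2.647187
x_2 = g(2.647187) = 2.645752
x_3 = g(2.645752) = 2.645751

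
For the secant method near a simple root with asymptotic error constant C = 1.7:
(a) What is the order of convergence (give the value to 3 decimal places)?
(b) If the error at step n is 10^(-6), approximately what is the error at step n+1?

(a) Secant method has superlinear convergence with order φ = (1+√5)/2 ≈ 1.618.
    This means |e_{n+1}| ≈ C|e_n|^1.618.

(b) With |e_n| = 10^(-6) and C = 1.7:
    |e_{n+1}| ≈ 1.7 × (10^(-6))^1.618 = 1.7 × 10^(-9.71)

(a) ≈ 1.618 (golden ratio); (b) |e_{n+1}| ≈ 3.328e-10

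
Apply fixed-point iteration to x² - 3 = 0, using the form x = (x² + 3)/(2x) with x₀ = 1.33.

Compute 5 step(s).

Equation: x² - 3 = 0
Fixed-point form: x = (x² + 3)/(2x)
x₀ = 1.33

x_1 = g(1.330000) = 1.792820
x_2 = g(1.792820) = 1.733081
x_3 = g(1.733081) = 1.732051
x_4 = g(1.732051) = 1.732051
x_5 = g(1.732051) = 1.732051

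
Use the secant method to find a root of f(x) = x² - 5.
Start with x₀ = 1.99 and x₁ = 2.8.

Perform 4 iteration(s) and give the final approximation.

f(x) = x² - 5
x₀ = 1.99, x₁ = 2.8

Secant formula: x_{n+1} = x_n - f(x_n)(x_n - x_{n-1})/(f(x_n) - f(x_{n-1}))

Iteration 1:
  f(1.990000) = -1.039900
  f(2.800000) = 2.840000
  x_2 = 2.800000 - 2.840000×(2.800000 - 1.990000)/(2.840000 - (-1.039900))
       = 2.207098
Iteration 2:
  f(2.800000) = 2.840000
  f(2.207098) = -0.128718
  x_3 = 2.207098 - (-0.128718)×(2.207098 - 2.800000)/(-0.128718 - 2.840000)
       = 2.232805
Iteration 3:
  f(2.207098) = -0.128718
  f(2.232805) = -0.014581
  x_4 = 2.232805 - (-0.014581)×(2.232805 - 2.207098)/(-0.014581 - (-0.128718))
       = 2.236089
Iteration 4:
  f(2.232805) = -0.014581
  f(2.236089) = 0.000095
  x_5 = 2.236089 - 0.000095×(2.236089 - 2.232805)/(0.000095 - (-0.014581))
       = 2.236068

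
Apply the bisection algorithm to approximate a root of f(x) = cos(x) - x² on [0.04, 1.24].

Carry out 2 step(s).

f(x) = cos(x) - x²
Initial interval: [0.04, 1.24]

Iteration 1:
  c_1 = (0.040000 + 1.240000)/2 = 0.640000
  f(c_1) = f(0.640000) = 0.392496
  f(a) × f(c) ≥ 0, new interval: [0.640000, 1.240000]
Iteration 2:
  c_2 = (0.640000 + 1.240000)/2 = 0.940000
  f(c_2) = f(0.940000) = -0.293812
  f(a) × f(c) < 0, new interval: [0.640000, 0.940000]

After 2 iteration(s), the approximation is c_2 = 0.940000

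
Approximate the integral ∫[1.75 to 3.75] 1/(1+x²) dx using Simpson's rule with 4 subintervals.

f(x) = 1/(1+x²)
a = 1.75, b = 3.75, n = 4
h = (b - a)/n = 0.500000

Simpson's rule: (h/3)[f(x₀) + 4f(x₁) + 2f(x₂) + ... + f(xₙ)]

x_0 = 1.7500, f(x_0) = 0.246154, coefficient = 1
x_1 = 2.2500, f(x_1) = 0.164948, coefficient = 4
x_2 = 2.7500, f(x_2) = 0.116788, coefficient = 2
x_3 = 3.2500, f(x_3) = 0.086486, coefficient = 4
x_4 = 3.7500, f(x_4) = 0.066390, coefficient = 1

I ≈ (0.500000/3) × 1.551860 = 0.258643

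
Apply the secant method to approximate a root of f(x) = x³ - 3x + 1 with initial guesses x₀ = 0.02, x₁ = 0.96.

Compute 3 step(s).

f(x) = x³ - 3x + 1
x₀ = 0.02, x₁ = 0.96

Secant formula: x_{n+1} = x_n - f(x_n)(x_n - x_{n-1})/(f(x_n) - f(x_{n-1}))

Iteration 1:
  f(0.020000) = 0.940008
  f(0.960000) = -0.995264
  x_2 = 0.960000 - (-0.995264)×(0.960000 - 0.020000)/(-0.995264 - 0.940008)
       = 0.476581
Iteration 2:
  f(0.960000) = -0.995264
  f(0.476581) = -0.321496
  x_3 = 0.476581 - (-0.321496)×(0.476581 - 0.960000)/(-0.321496 - (-0.995264))
       = 0.245911
Iteration 3:
  f(0.476581) = -0.321496
  f(0.245911) = 0.277137
  x_4 = 0.245911 - 0.277137×(0.245911 - 0.476581)/(0.277137 - (-0.321496))
       = 0.352699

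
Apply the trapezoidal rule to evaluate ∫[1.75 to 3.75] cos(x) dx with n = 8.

f(x) = cos(x)
a = 1.75, b = 3.75, n = 8
h = (b - a)/n = 0.250000

Trapezoidal rule: (h/2)[f(x₀) + 2f(x₁) + 2f(x₂) + ... + f(xₙ)]

x_0 = 1.7500, f(x_0) = -0.178246, coefficient = 1
x_1 = 2.0000, f(x_1) = -0.416147, coefficient = 2
x_2 = 2.2500, f(x_2) = -0.628174, coefficient = 2
x_3 = 2.5000, f(x_3) = -0.801144, coefficient = 2
x_4 = 2.7500, f(x_4) = -0.924302, coefficient = 2
x_5 = 3.0000, f(x_5) = -0.989992, coefficient = 2
x_6 = 3.2500, f(x_6) = -0.994130, coefficient = 2
x_7 = 3.5000, f(x_7) = -0.936457, coefficient = 2
x_8 = 3.7500, f(x_8) = -0.820559, coefficient = 1

I ≈ (0.250000/2) × -12.379496 = -1.547437
Exact value: -1.555547
Error: 0.008110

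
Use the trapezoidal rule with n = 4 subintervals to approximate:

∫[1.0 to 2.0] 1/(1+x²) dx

f(x) = 1/(1+x²)
a = 1.0, b = 2.0, n = 4
h = (b - a)/n = 0.250000

Trapezoidal rule: (h/2)[f(x₀) + 2f(x₁) + 2f(x₂) + ... + f(xₙ)]

x_0 = 1.0000, f(x_0) = 0.500000, coefficient = 1
x_1 = 1.2500, f(x_1) = 0.390244, coefficient = 2
x_2 = 1.5000, f(x_2) = 0.307692, coefficient = 2
x_3 = 1.7500, f(x_3) = 0.246154, coefficient = 2
x_4 = 2.0000, f(x_4) = 0.200000, coefficient = 1

I ≈ (0.250000/2) × 2.588180 = 0.323523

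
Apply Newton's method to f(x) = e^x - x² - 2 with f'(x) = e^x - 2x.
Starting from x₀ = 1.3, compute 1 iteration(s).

f(x) = e^x - x² - 2
f'(x) = e^x - 2x
x₀ = 1.3

Newton-Raphson formula: x_{n+1} = x_n - f(x_n)/f'(x_n)

Iteration 1:
  f(1.300000) = -0.020703
  f'(1.300000) = 1.069297
  x_1 = 1.300000 - (-0.020703)/1.069297 = 1.319362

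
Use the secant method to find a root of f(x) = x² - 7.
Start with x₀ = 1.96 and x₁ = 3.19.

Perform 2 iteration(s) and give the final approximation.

f(x) = x² - 7
x₀ = 1.96, x₁ = 3.19

Secant formula: x_{n+1} = x_n - f(x_n)(x_n - x_{n-1})/(f(x_n) - f(x_{n-1}))

Iteration 1:
  f(1.960000) = -3.158400
  f(3.190000) = 3.176100
  x_2 = 3.190000 - 3.176100×(3.190000 - 1.960000)/(3.176100 - (-3.158400))
       = 2.573282
Iteration 2:
  f(3.190000) = 3.176100
  f(2.573282) = -0.378222
  x_3 = 2.573282 - (-0.378222)×(2.573282 - 3.190000)/(-0.378222 - 3.176100)
       = 2.638908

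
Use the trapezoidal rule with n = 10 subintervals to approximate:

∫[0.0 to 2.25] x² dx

f(x) = x²
a = 0.0, b = 2.25, n = 10
h = (b - a)/n = 0.225000

Trapezoidal rule: (h/2)[f(x₀) + 2f(x₁) + 2f(x₂) + ... + f(xₙ)]

x_0 = 0.0000, f(x_0) = 0.000000, coefficient = 1
x_1 = 0.2250, f(x_1) = 0.050625, coefficient = 2
x_2 = 0.4500, f(x_2) = 0.202500, coefficient = 2
x_3 = 0.6750, f(x_3) = 0.455625, coefficient = 2
x_4 = 0.9000, f(x_4) = 0.810000, coefficient = 2
x_5 = 1.1250, f(x_5) = 1.265625, coefficient = 2
x_6 = 1.3500, f(x_6) = 1.822500, coefficient = 2
x_7 = 1.5750, f(x_7) = 2.480625, coefficient = 2
x_8 = 1.8000, f(x_8) = 3.240000, coefficient = 2
x_9 = 2.0250, f(x_9) = 4.100625, coefficient = 2
x_10 = 2.2500, f(x_10) = 5.062500, coefficient = 1

I ≈ (0.225000/2) × 33.918750 = 3.815859
Exact value: 3.796875
Error: 0.018984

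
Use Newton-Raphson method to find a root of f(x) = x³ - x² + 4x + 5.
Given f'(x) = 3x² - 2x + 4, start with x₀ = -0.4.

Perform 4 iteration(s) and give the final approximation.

f(x) = x³ - x² + 4x + 5
f'(x) = 3x² - 2x + 4
x₀ = -0.4

Newton-Raphson formula: x_{n+1} = x_n - f(x_n)/f'(x_n)

Iteration 1:
  f(-0.400000) = 3.176000
  f'(-0.400000) = 5.280000
  x_1 = -0.400000 - 3.176000/5.280000 = -1.001515
Iteration 2:
  f(-1.001515) = -1.013646
  f'(-1.001515) = 9.012128
  x_2 = -1.001515 - (-1.013646)/9.012128 = -0.889039
Iteration 3:
  f(-0.889039) = -0.049238
  f'(-0.889039) = 8.149252
  x_3 = -0.889039 - (-0.049238)/8.149252 = -0.882997
Iteration 4:
  f(-0.882997) = -0.000134
  f'(-0.882997) = 8.105048
  x_4 = -0.882997 - (-0.000134)/8.105048 = -0.882981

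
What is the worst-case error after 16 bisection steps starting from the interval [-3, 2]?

Bisection error bound: |error| ≤ (b-a)/2^n
|error| ≤ (2 - (-3))/2^16 = 5/2^16
|error| ≤ 0.0000762939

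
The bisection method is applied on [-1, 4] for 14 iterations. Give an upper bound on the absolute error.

Bisection error bound: |error| ≤ (b-a)/2^n
|error| ≤ (4 - (-1))/2^14 = 5/2^14
|error| ≤ 0.0003051758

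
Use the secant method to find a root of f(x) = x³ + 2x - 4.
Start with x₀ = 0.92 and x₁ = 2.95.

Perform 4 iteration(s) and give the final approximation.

f(x) = x³ + 2x - 4
x₀ = 0.92, x₁ = 2.95

Secant formula: x_{n+1} = x_n - f(x_n)(x_n - x_{n-1})/(f(x_n) - f(x_{n-1}))

Iteration 1:
  f(0.920000) = -1.381312
  f(2.950000) = 27.572375
  x_2 = 2.950000 - 27.572375×(2.950000 - 0.920000)/(27.572375 - (-1.381312))
       = 1.016847
Iteration 2:
  f(2.950000) = 27.572375
  f(1.016847) = -0.914911
  x_3 = 1.016847 - (-0.914911)×(1.016847 - 2.950000)/(-0.914911 - 27.572375)
       = 1.078933
Iteration 3:
  f(1.016847) = -0.914911
  f(1.078933) = -0.586154
  x_4 = 1.078933 - (-0.586154)×(1.078933 - 1.016847)/(-0.586154 - (-0.914911))
       = 1.189628
Iteration 4:
  f(1.078933) = -0.586154
  f(1.189628) = 0.062837
  x_5 = 1.189628 - 0.062837×(1.189628 - 1.078933)/(0.062837 - (-0.586154))
       = 1.178910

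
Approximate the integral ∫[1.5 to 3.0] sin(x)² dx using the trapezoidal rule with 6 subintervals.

f(x) = sin(x)²
a = 1.5, b = 3.0, n = 6
h = (b - a)/n = 0.250000

Trapezoidal rule: (h/2)[f(x₀) + 2f(x₁) + 2f(x₂) + ... + f(xₙ)]

x_0 = 1.5000, f(x_0) = 0.994996, coefficient = 1
x_1 = 1.7500, f(x_1) = 0.968228, coefficient = 2
x_2 = 2.0000, f(x_2) = 0.826822, coefficient = 2
x_3 = 2.2500, f(x_3) = 0.605398, coefficient = 2
x_4 = 2.5000, f(x_4) = 0.358169, coefficient = 2
x_5 = 2.7500, f(x_5) = 0.145665, coefficient = 2
x_6 = 3.0000, f(x_6) = 0.019915, coefficient = 1

I ≈ (0.250000/2) × 6.823475 = 0.852934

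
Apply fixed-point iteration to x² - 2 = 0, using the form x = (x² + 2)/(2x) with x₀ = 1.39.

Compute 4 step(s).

Equation: x² - 2 = 0
Fixed-point form: x = (x² + 2)/(2x)
x₀ = 1.39

x_1 = g(1.390000) = 1.414424
x_2 = g(1.414424) = 1.414214
x_3 = g(1.414214) = 1.414214
x_4 = g(1.414214) = 1.414214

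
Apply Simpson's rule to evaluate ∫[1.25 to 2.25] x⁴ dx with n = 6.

f(x) = x⁴
a = 1.25, b = 2.25, n = 6
h = (b - a)/n = 0.166667

Simpson's rule: (h/3)[f(x₀) + 4f(x₁) + 2f(x₂) + ... + f(xₙ)]

x_0 = 1.2500, f(x_0) = 2.441406, coefficient = 1
x_1 = 1.4167, f(x_1) = 4.027826, coefficient = 4
x_2 = 1.5833, f(x_2) = 6.284770, coefficient = 2
x_3 = 1.7500, f(x_3) = 9.378906, coefficient = 4
x_4 = 1.9167, f(x_4) = 13.495419, coefficient = 2
x_5 = 2.0833, f(x_5) = 18.838011, coefficient = 4
x_6 = 2.2500, f(x_6) = 25.628906, coefficient = 1

I ≈ (0.166667/3) × 196.609664 = 10.922759
Exact value: 10.922656
Error: 0.000103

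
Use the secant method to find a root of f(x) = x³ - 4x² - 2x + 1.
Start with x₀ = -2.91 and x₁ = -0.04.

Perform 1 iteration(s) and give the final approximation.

f(x) = x³ - 4x² - 2x + 1
x₀ = -2.91, x₁ = -0.04

Secant formula: x_{n+1} = x_n - f(x_n)(x_n - x_{n-1})/(f(x_n) - f(x_{n-1}))

Iteration 1:
  f(-2.910000) = -51.694571
  f(-0.040000) = 1.073536
  x_2 = -0.040000 - 1.073536×(-0.040000 - (-2.910000))/(1.073536 - (-51.694571))
       = -0.098388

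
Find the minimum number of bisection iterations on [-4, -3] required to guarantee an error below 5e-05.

We need (b-a)/2^n ≤ 5e-05
(-3 - (-4))/2^n ≤ 5e-05
1/2^n ≤ 5e-05
2^n ≥ 20000
n ≥ log₂(20000) = 14.29
n ≥ 15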